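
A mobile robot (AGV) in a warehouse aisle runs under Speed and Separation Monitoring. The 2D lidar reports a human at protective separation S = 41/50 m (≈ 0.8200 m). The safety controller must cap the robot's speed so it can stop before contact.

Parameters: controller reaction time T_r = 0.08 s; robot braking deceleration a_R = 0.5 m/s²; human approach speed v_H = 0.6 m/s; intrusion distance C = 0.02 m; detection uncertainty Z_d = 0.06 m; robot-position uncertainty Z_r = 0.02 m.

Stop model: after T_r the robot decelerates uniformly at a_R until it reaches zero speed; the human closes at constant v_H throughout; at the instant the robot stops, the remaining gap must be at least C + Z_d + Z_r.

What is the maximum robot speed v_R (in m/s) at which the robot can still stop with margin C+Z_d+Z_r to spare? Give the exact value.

at the boundary: (1)·v² + (32/25)·v + (-84/125) = 0
  disc = (32/25)² − 4·(1)·(-84/125) = 2704/625 ; √disc = 52/25
  v_R = (−(32/25) + 52/25) / (2·(1)) = 2/5 m/s
check:
stop time T_s = (2/5)/(1/2) = 0.8000 s
robot in T_r: 0.4000·0.0800 = 0.0320 m
braking distance = 0.4000²/(2·0.5000) = 0.1600 m
human closes 0.6000·0.8800 = 0.5280 m
residual clearance needed = 0.0200+0.0600+0.0200 = 0.1000 m
sum ≈ 0.0320+0.1600+0.5280+0.1000 ≈ 0.8200 m = S ✓

v_R_max = 2/5 m/s = 0.4000 m/s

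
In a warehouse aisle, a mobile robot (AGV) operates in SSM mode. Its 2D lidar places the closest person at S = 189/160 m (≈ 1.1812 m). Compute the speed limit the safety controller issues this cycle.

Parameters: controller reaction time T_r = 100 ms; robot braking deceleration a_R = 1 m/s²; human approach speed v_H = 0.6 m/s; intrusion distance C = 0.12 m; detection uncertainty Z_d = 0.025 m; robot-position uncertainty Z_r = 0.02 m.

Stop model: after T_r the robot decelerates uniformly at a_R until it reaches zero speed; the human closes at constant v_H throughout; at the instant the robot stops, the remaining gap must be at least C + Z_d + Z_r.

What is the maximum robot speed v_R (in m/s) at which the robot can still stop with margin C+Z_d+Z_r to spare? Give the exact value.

collect terms ⇒ (1/2)·v_R² + (7/10)·v_R + (-153/160) = 0
  disc = (7/10)² − 4·(1/2)·(-153/160) = 961/400 ; √disc = 31/20
  v_R = (−(7/10) + 31/20) / (2·(1/2)) = 17/20 m/s
check:
stop time T_s = (17/20)/1 = 0.8500 s
reaction-phase robot travel = 0.8500·0.1000 = 0.0850 m
robot under decel: 0.8500²/(2·1.0000) = 0.3613 m
person approaches 0.6000·(0.1000+0.8500) = 0.5700 m
residual clearance needed = 0.1200+0.0250+0.0200 = 0.1650 m
sum ≈ 0.0850+0.3613+0.5700+0.1650 ≈ 1.1812 m = S ✓

v_R_max = 17/20 m/s = 0.8500 m/s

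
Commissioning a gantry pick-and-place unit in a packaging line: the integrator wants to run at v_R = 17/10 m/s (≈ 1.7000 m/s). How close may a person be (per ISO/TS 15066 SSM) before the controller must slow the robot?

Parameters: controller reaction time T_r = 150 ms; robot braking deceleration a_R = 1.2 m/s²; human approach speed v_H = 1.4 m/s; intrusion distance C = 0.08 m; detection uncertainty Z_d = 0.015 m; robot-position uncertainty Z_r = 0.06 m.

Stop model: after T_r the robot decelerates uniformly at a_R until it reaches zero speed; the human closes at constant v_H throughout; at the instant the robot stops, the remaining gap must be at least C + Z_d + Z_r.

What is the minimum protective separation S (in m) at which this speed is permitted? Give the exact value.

S_min = 1523/400 m = 3.8075 m

stop time T_s = (17/10)/(6/5) = 1.4167 s
reaction-phase robot travel = 1.7000·0.1500 = 0.2550 m
robot covers 1.7000·1.4167 − ½·1.2000·1.4167² = 1.2042 m while stopping
human over T_r+T_s: 1.4000·(0.1500+1.4167) = 2.1933 m
margins: 0.0800+0.0150+0.0600 = 0.1550 m
S_min ≈ 0.2550+1.2042+2.1933+0.1550  ⇒  S_min = 1523/400 m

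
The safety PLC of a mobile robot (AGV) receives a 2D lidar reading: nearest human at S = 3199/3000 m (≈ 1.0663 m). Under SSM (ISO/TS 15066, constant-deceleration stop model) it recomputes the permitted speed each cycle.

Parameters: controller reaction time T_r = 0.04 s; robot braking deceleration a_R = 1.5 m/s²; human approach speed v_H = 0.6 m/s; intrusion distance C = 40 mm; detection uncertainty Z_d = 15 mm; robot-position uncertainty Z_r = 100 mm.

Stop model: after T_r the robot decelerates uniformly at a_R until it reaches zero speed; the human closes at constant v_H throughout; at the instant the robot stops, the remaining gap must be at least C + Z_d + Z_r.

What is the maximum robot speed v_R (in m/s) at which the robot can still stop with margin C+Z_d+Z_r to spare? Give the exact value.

v_R_max = 11/10 m/s = 1.1000 m/s

collect terms ⇒ (1/3)·v_R² + (11/25)·v_R + (-1331/1500) = 0
  disc = (11/25)² − 4·(1/3)·(-1331/1500) = 7744/5625 ; √disc = 88/75
  v_R = (−(11/25) + 88/75) / (2·(1/3)) = 11/10 m/s
check:
stop time T_s = (11/10)/(3/2) = 0.7333 s
reaction-phase robot travel = 1.1000·0.0400 = 0.0440 m
robot covers 1.1000·0.7333 − ½·1.5000·0.7333² = 0.4033 m while stopping
person approaches 0.6000·(0.0400+0.7333) = 0.4640 m
margins: 0.0400+0.0150+0.1000 = 0.1550 m
sum ≈ 0.0440+0.4033+0.4640+0.1550 ≈ 1.0663 m = S ✓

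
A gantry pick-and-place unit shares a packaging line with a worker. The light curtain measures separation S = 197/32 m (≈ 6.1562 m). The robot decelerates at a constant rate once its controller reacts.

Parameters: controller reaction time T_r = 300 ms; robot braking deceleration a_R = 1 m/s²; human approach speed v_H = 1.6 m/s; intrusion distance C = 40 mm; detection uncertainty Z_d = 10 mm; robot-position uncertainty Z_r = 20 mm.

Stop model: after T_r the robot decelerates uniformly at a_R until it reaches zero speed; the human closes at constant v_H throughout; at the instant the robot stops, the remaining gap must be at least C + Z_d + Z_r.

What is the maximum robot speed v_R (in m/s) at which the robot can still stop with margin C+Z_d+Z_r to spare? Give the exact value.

v_R_max = 39/20 m/s = 1.9500 m/s

collect terms ⇒ (1/2)·v_R² + (19/10)·v_R + (-897/160) = 0
  disc = (19/10)² − 4·(1/2)·(-897/160) = 5929/400 ; √disc = 77/20
  v_R = (−(19/10) + 77/20) / (2·(1/2)) = 39/20 m/s
check:
braking lasts T_s = (39/20)/1 = 1.9500 s
robot in T_r: 1.9500·0.3000 = 0.5850 m
braking distance = 1.9500²/(2·1.0000) = 1.9013 m
human closes 1.6000·2.2500 = 3.6000 m
residual clearance needed = 0.0400+0.0100+0.0200 = 0.0700 m
sum ≈ 0.5850+1.9013+3.6000+0.0700 ≈ 6.1562 m = S ✓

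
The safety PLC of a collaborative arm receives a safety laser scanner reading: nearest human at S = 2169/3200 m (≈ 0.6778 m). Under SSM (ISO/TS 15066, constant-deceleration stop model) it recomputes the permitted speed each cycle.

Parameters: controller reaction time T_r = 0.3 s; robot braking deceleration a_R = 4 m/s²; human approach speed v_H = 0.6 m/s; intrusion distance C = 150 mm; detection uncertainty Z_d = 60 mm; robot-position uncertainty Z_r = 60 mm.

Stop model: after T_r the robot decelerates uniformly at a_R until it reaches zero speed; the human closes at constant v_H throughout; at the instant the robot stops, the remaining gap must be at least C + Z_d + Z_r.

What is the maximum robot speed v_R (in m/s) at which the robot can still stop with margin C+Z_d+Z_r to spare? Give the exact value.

at the boundary: (1/8)·v² + (9/20)·v + (-729/3200) = 0
  disc = (9/20)² − 4·(1/8)·(-729/3200) = 81/256 ; √disc = 9/16
  v_R = (−(9/20) + 9/16) / (2·(1/8)) = 9/20 m/s
check:
braking lasts T_s = (9/20)/4 = 0.1125 s
reaction-phase robot travel = 0.4500·0.3000 = 0.1350 m
robot under decel: 0.4500²/(2·4.0000) = 0.0253 m
person approaches 0.6000·(0.3000+0.1125) = 0.2475 m
margins: 0.1500+0.0600+0.0600 = 0.2700 m
sum ≈ 0.1350+0.0253+0.2475+0.2700 ≈ 0.6778 m = S ✓

v_R_max = 9/20 m/s = 0.4500 m/s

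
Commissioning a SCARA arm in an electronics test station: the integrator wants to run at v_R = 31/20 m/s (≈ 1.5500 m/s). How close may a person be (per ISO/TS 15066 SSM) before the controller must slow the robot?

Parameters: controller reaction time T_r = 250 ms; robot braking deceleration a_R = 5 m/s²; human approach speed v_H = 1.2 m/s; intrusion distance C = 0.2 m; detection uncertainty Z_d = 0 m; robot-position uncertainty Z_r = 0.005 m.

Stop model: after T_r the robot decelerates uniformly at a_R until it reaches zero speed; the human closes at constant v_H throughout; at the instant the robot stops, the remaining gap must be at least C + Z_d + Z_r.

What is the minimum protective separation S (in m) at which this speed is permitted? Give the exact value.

stop time T_s = (31/20)/5 = 0.3100 s
reaction-phase robot travel = 1.5500·0.2500 = 0.3875 m
robot under decel: 1.5500²/(2·5.0000) = 0.2402 m
human closes 1.2000·0.5600 = 0.6720 m
margins: 0.2000+0.0000+0.0050 = 0.2050 m
S_min ≈ 0.3875+0.2402+0.6720+0.2050  ⇒  S_min = 6019/4000 m

S_min = 6019/4000 m = 1.5048 m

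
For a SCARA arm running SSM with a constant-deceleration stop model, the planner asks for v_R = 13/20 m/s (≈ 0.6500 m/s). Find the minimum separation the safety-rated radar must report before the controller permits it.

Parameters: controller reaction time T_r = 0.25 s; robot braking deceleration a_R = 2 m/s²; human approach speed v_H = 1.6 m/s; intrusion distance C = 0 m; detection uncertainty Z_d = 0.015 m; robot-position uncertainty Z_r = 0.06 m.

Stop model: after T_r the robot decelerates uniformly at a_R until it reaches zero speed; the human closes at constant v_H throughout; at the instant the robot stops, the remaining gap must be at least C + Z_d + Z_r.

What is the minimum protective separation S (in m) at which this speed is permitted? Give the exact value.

S_min = 2021/1600 m = 1.2631 m

stop time T_s = (13/20)/2 = 0.3250 s
robot covers v_R·T_r = 0.6500·0.2500 = 0.1625 m before braking
robot under decel: 0.6500²/(2·2.0000) = 0.1056 m
person approaches 1.6000·(0.2500+0.3250) = 0.9200 m
margins: 0.0000+0.0150+0.0600 = 0.0750 m
S_min ≈ 0.1625+0.1056+0.9200+0.0750  ⇒  S_min = 2021/1600 m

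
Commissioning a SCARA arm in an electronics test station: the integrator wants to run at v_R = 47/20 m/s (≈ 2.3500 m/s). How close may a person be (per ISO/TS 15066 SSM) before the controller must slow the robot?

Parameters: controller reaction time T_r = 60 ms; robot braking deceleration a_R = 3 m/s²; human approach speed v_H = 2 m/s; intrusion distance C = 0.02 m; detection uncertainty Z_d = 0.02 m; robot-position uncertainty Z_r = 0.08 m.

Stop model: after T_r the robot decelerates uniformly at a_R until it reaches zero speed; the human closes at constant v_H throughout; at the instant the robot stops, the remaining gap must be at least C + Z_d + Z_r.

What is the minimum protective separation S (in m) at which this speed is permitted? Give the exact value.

S_min = 34417/12000 m = 2.8681 m

braking lasts T_s = (47/20)/3 = 0.7833 s
robot covers v_R·T_r = 2.3500·0.0600 = 0.1410 m before braking
braking distance = 2.3500²/(2·3.0000) = 0.9204 m
human closes 2.0000·0.8433 = 1.6867 m
margins: 0.0200+0.0200+0.0800 = 0.1200 m
S_min ≈ 0.1410+0.9204+1.6867+0.1200  ⇒  S_min = 34417/12000 m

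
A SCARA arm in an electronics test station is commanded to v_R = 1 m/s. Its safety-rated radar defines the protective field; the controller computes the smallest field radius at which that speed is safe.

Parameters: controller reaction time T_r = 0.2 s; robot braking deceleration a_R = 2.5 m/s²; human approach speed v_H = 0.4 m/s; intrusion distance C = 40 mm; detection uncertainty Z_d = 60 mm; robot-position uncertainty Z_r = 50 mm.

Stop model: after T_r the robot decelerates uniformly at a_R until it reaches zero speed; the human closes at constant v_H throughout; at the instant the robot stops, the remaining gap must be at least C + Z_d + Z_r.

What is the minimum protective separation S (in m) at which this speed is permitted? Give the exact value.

S_min = 79/100 m = 0.7900 m

T_s = v_R/a_R = 1/(5/2) = 0.4000 s
reaction-phase robot travel = 1.0000·0.2000 = 0.2000 m
robot covers 1.0000·0.4000 − ½·2.5000·0.4000² = 0.2000 m while stopping
person approaches 0.4000·(0.2000+0.4000) = 0.2400 m
margins: 0.0400+0.0600+0.0500 = 0.1500 m
S_min ≈ 0.2000+0.2000+0.2400+0.1500  ⇒  S_min = 79/100 m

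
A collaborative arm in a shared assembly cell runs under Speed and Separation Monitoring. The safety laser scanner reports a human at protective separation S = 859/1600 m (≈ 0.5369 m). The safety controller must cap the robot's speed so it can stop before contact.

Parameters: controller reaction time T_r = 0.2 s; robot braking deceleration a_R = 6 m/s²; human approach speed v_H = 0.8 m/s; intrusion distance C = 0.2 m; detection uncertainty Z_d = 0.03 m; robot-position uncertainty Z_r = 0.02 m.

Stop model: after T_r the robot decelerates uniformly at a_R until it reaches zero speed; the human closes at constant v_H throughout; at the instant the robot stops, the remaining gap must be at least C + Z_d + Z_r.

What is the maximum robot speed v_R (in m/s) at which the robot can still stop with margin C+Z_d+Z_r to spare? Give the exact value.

v_R_max = 7/20 m/s = 0.3500 m/s

at the boundary: (1/12)·v² + (1/3)·v + (-203/1600) = 0
  disc = (1/3)² − 4·(1/12)·(-203/1600) = 2209/14400 ; √disc = 47/120
  v_R = (−(1/3) + 47/120) / (2·(1/12)) = 7/20 m/s
check:
braking lasts T_s = (7/20)/6 = 0.0583 s
reaction-phase robot travel = 0.3500·0.2000 = 0.0700 m
robot under decel: 0.3500²/(2·6.0000) = 0.0102 m
human closes 0.8000·0.2583 = 0.2067 m
C+Z_d+Z_r = 0.2000+0.0300+0.0200 = 0.2500 m
sum ≈ 0.0700+0.0102+0.2067+0.2500 ≈ 0.5369 m = S ✓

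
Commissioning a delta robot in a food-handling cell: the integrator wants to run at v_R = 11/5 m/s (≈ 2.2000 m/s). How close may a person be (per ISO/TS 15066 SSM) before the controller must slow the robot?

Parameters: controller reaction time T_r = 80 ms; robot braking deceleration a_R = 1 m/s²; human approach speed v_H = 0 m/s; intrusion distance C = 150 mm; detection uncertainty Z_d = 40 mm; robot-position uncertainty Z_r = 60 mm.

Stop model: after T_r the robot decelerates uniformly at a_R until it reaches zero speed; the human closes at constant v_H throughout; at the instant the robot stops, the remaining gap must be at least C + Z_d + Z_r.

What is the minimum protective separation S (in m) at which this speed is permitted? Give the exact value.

S_min = 1423/500 m = 2.8460 m

stop time T_s = (11/5)/1 = 2.2000 s
robot covers v_R·T_r = 2.2000·0.0800 = 0.1760 m before braking
braking distance = 2.2000²/(2·1.0000) = 2.4200 m
human closes 0.0000·2.2800 = 0.0000 m
margins: 0.1500+0.0400+0.0600 = 0.2500 m
S_min ≈ 0.1760+2.4200+0.0000+0.2500  ⇒  S_min = 1423/500 m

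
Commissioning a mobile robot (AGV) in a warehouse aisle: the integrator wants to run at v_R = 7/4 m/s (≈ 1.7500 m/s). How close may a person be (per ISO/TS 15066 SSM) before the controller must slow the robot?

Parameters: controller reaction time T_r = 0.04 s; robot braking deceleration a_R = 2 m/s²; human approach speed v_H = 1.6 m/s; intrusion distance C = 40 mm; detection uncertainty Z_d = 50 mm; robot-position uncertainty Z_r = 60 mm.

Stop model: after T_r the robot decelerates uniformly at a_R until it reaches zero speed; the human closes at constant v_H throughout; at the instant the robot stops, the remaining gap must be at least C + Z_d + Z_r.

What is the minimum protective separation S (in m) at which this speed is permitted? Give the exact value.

T_s = v_R/a_R = (7/4)/2 = 0.8750 s
robot covers v_R·T_r = 1.7500·0.0400 = 0.0700 m before braking
braking distance = 1.7500²/(2·2.0000) = 0.7656 m
human over T_r+T_s: 1.6000·(0.0400+0.8750) = 1.4640 m
margins: 0.0400+0.0500+0.0600 = 0.1500 m
S_min ≈ 0.0700+0.7656+1.4640+0.1500  ⇒  S_min = 19597/8000 m

S_min = 19597/8000 m = 2.4496 m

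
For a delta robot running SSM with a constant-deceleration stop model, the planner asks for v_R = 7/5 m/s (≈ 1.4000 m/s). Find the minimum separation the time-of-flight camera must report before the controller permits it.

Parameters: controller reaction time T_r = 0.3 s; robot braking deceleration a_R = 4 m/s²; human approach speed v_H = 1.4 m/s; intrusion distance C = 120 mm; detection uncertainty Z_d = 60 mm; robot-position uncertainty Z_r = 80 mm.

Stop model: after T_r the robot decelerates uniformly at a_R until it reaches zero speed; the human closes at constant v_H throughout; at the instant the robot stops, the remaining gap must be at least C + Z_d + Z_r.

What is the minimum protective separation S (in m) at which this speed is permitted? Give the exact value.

S_min = 367/200 m = 1.8350 m

T_s = v_R/a_R = (7/5)/4 = 0.3500 s
reaction-phase robot travel = 1.4000·0.3000 = 0.4200 m
robot under decel: 1.4000²/(2·4.0000) = 0.2450 m
person approaches 1.4000·(0.3000+0.3500) = 0.9100 m
residual clearance needed = 0.1200+0.0600+0.0800 = 0.2600 m
S_min ≈ 0.4200+0.2450+0.9100+0.2600  ⇒  S_min = 367/200 m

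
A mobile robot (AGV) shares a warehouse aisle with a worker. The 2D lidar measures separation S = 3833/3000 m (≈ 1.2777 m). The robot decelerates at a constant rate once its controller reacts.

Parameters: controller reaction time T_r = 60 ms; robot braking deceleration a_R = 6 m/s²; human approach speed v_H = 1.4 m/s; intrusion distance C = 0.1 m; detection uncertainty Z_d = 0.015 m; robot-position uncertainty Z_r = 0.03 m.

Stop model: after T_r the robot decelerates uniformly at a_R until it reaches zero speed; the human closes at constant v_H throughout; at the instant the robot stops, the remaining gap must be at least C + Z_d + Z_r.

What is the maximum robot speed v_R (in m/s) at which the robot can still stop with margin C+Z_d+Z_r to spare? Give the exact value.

v_R_max = 11/5 m/s = 2.2000 m/s

collect terms ⇒ (1/12)·v_R² + (22/75)·v_R + (-1573/1500) = 0
  disc = (22/75)² − 4·(1/12)·(-1573/1500) = 1089/2500 ; √disc = 33/50
  v_R = (−(22/75) + 33/50) / (2·(1/12)) = 11/5 m/s
check:
stop time T_s = (11/5)/6 = 0.3667 s
robot covers v_R·T_r = 2.2000·0.0600 = 0.1320 m before braking
braking distance = 2.2000²/(2·6.0000) = 0.4033 m
human closes 1.4000·0.4267 = 0.5973 m
C+Z_d+Z_r = 0.1000+0.0150+0.0300 = 0.1450 m
sum ≈ 0.1320+0.4033+0.5973+0.1450 ≈ 1.2777 m = S ✓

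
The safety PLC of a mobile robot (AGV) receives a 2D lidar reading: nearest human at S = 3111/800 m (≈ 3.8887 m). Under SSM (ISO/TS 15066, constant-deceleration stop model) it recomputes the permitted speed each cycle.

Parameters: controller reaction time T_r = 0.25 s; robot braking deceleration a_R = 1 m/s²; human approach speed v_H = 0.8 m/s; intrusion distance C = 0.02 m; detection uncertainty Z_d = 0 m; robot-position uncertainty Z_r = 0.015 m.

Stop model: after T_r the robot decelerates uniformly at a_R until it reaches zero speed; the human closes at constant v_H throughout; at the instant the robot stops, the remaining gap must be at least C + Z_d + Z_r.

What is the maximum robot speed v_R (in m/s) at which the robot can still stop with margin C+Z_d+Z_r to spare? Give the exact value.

collect terms ⇒ (1/2)·v_R² + (21/20)·v_R + (-2923/800) = 0
  disc = (21/20)² − 4·(1/2)·(-2923/800) = 841/100 ; √disc = 29/10
  v_R = (−(21/20) + 29/10) / (2·(1/2)) = 37/20 m/s
check:
stop time T_s = (37/20)/1 = 1.8500 s
reaction-phase robot travel = 1.8500·0.2500 = 0.4625 m
robot under decel: 1.8500²/(2·1.0000) = 1.7112 m
human over T_r+T_s: 0.8000·(0.2500+1.8500) = 1.6800 m
C+Z_d+Z_r = 0.0200+0.0000+0.0150 = 0.0350 m
sum ≈ 0.4625+1.7112+1.6800+0.0350 ≈ 3.8887 m = S ✓

v_R_max = 37/20 m/s = 1.8500 m/s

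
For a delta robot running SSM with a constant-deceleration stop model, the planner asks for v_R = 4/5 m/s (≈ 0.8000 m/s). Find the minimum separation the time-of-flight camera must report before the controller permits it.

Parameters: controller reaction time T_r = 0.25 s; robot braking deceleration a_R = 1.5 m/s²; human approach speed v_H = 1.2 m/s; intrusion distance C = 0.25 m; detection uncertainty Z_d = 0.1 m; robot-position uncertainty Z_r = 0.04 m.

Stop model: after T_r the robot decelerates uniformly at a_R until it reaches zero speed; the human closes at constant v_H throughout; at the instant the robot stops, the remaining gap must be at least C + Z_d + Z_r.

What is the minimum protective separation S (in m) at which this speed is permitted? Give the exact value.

braking lasts T_s = (4/5)/(3/2) = 0.5333 s
robot in T_r: 0.8000·0.2500 = 0.2000 m
robot covers 0.8000·0.5333 − ½·1.5000·0.5333² = 0.2133 m while stopping
person approaches 1.2000·(0.2500+0.5333) = 0.9400 m
C+Z_d+Z_r = 0.2500+0.1000+0.0400 = 0.3900 m
S_min ≈ 0.2000+0.2133+0.9400+0.3900  ⇒  S_min = 523/300 m

S_min = 523/300 m = 1.7433 m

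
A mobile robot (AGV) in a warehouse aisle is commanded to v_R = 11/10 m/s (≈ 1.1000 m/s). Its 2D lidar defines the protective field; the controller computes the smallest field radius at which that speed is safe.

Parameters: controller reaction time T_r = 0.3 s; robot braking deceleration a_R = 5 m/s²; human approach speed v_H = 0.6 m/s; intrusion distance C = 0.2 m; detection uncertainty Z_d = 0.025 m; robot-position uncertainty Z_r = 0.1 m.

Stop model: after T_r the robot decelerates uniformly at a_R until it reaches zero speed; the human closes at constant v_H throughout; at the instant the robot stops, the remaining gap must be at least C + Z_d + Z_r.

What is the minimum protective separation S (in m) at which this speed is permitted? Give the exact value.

S_min = 136/125 m = 1.0880 m

stop time T_s = (11/10)/5 = 0.2200 s
robot in T_r: 1.1000·0.3000 = 0.3300 m
robot under decel: 1.1000²/(2·5.0000) = 0.1210 m
person approaches 0.6000·(0.3000+0.2200) = 0.3120 m
residual clearance needed = 0.2000+0.0250+0.1000 = 0.3250 m
S_min ≈ 0.3300+0.1210+0.3120+0.3250  ⇒  S_min = 136/125 m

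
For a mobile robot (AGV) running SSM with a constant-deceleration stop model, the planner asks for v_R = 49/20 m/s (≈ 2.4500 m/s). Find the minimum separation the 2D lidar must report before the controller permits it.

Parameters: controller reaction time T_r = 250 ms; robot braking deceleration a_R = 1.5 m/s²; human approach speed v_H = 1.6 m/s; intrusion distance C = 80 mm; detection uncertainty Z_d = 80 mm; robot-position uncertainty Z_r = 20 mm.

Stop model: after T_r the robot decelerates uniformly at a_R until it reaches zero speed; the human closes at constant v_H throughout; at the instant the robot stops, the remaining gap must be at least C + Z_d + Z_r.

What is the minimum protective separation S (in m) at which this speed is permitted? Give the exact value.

T_s = v_R/a_R = (49/20)/(3/2) = 1.6333 s
robot in T_r: 2.4500·0.2500 = 0.6125 m
robot covers 2.4500·1.6333 − ½·1.5000·1.6333² = 2.0008 m while stopping
human closes 1.6000·1.8833 = 3.0133 m
residual clearance needed = 0.0800+0.0800+0.0200 = 0.1800 m
S_min ≈ 0.6125+2.0008+3.0133+0.1800  ⇒  S_min = 871/150 m

S_min = 871/150 m = 5.8067 m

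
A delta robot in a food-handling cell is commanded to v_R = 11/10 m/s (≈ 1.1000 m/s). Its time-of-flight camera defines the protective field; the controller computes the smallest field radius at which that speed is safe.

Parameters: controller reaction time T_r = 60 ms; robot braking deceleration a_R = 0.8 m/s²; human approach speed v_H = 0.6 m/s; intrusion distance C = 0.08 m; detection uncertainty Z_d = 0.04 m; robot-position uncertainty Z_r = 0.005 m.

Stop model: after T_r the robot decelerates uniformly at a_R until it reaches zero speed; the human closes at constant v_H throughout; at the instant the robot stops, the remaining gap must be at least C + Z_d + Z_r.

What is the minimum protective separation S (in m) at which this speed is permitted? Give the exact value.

S_min = 7233/4000 m = 1.8082 m

T_s = v_R/a_R = (11/10)/(4/5) = 1.3750 s
reaction-phase robot travel = 1.1000·0.0600 = 0.0660 m
robot covers 1.1000·1.3750 − ½·0.8000·1.3750² = 0.7562 m while stopping
human over T_r+T_s: 0.6000·(0.0600+1.3750) = 0.8610 m
margins: 0.0800+0.0400+0.0050 = 0.1250 m
S_min ≈ 0.0660+0.7562+0.8610+0.1250  ⇒  S_min = 7233/4000 m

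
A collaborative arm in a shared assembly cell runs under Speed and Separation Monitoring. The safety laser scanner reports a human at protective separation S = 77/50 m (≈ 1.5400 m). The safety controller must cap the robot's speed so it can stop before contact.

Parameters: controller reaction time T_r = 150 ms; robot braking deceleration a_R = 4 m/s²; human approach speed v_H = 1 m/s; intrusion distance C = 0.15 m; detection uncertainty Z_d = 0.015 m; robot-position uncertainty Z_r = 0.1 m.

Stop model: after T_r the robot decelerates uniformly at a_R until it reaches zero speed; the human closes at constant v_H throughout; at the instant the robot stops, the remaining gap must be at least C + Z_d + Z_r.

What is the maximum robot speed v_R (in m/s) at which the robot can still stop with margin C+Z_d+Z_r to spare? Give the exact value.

v_R_max = 9/5 m/s = 1.8000 m/s

quadratic (1/8)·v² + (2/5)·v + (-9/8) = 0
  disc = (2/5)² − 4·(1/8)·(-9/8) = 289/400 ; √disc = 17/20
  v_R = (−(2/5) + 17/20) / (2·(1/8)) = 9/5 m/s
check:
braking lasts T_s = (9/5)/4 = 0.4500 s
robot covers v_R·T_r = 1.8000·0.1500 = 0.2700 m before braking
braking distance = 1.8000²/(2·4.0000) = 0.4050 m
person approaches 1.0000·(0.1500+0.4500) = 0.6000 m
residual clearance needed = 0.1500+0.0150+0.1000 = 0.2650 m
sum ≈ 0.2700+0.4050+0.6000+0.2650 ≈ 1.5400 m = S ✓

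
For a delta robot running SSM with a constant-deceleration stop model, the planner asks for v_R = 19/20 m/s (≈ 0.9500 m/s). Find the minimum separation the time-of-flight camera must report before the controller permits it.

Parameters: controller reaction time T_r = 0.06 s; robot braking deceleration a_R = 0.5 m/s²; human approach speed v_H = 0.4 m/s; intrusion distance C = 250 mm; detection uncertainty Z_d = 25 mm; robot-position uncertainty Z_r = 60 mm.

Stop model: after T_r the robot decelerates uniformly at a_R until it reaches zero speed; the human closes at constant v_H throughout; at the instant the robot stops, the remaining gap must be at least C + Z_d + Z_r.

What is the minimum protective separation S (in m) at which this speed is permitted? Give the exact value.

S_min = 4157/2000 m = 2.0785 m

braking lasts T_s = (19/20)/(1/2) = 1.9000 s
reaction-phase robot travel = 0.9500·0.0600 = 0.0570 m
braking distance = 0.9500²/(2·0.5000) = 0.9025 m
human closes 0.4000·1.9600 = 0.7840 m
C+Z_d+Z_r = 0.2500+0.0250+0.0600 = 0.3350 m
S_min ≈ 0.0570+0.9025+0.7840+0.3350  ⇒  S_min = 4157/2000 m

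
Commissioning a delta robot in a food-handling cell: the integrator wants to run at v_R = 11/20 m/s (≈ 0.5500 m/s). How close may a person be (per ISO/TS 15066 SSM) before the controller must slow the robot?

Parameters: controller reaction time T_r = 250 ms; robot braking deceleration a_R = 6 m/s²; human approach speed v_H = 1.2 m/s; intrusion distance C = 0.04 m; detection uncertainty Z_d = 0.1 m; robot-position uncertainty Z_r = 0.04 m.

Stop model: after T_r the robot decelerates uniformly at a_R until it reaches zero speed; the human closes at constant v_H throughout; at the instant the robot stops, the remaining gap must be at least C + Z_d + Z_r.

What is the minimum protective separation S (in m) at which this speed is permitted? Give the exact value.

T_s = v_R/a_R = (11/20)/6 = 0.0917 s
robot in T_r: 0.5500·0.2500 = 0.1375 m
robot covers 0.5500·0.0917 − ½·6.0000·0.0917² = 0.0252 m while stopping
human closes 1.2000·0.3417 = 0.4100 m
residual clearance needed = 0.0400+0.1000+0.0400 = 0.1800 m
S_min ≈ 0.1375+0.0252+0.4100+0.1800  ⇒  S_min = 3613/4800 m

S_min = 3613/4800 m = 0.7527 m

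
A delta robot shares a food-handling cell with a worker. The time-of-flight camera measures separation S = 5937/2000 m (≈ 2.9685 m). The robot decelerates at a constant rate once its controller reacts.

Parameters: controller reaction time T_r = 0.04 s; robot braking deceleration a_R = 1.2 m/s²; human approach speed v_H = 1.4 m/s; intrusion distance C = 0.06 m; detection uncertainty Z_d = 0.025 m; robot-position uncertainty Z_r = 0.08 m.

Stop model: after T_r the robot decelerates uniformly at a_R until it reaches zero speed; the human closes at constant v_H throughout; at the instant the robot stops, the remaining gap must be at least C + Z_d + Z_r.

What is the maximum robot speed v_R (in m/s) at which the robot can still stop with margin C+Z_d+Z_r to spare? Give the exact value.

collect terms ⇒ (5/12)·v_R² + (181/150)·v_R + (-1099/400) = 0
  disc = (181/150)² − 4·(5/12)·(-1099/400) = 543169/90000 ; √disc = 737/300
  v_R = (−(181/150) + 737/300) / (2·(5/12)) = 3/2 m/s
check:
braking lasts T_s = (3/2)/(6/5) = 1.2500 s
robot in T_r: 1.5000·0.0400 = 0.0600 m
braking distance = 1.5000²/(2·1.2000) = 0.9375 m
person approaches 1.4000·(0.0400+1.2500) = 1.8060 m
margins: 0.0600+0.0250+0.0800 = 0.1650 m
sum ≈ 0.0600+0.9375+1.8060+0.1650 ≈ 2.9685 m = S ✓

v_R_max = 3/2 m/s = 1.5000 m/s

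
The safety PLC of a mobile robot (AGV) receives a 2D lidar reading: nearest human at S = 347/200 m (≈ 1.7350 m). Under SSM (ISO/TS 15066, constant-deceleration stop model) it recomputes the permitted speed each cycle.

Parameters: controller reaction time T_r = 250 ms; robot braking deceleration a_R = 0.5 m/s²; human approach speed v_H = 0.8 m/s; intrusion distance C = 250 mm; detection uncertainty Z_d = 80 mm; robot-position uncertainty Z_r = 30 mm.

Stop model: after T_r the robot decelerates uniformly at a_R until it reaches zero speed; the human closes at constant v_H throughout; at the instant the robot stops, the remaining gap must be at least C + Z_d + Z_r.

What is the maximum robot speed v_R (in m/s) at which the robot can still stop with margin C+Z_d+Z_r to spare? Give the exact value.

collect terms ⇒ (1)·v_R² + (37/20)·v_R + (-47/40) = 0
  disc = (37/20)² − 4·(1)·(-47/40) = 3249/400 ; √disc = 57/20
  v_R = (−(37/20) + 57/20) / (2·(1)) = 1/2 m/s
check:
T_s = v_R/a_R = (1/2)/(1/2) = 1.0000 s
robot covers v_R·T_r = 0.5000·0.2500 = 0.1250 m before braking
robot under decel: 0.5000²/(2·0.5000) = 0.2500 m
human closes 0.8000·1.2500 = 1.0000 m
margins: 0.2500+0.0800+0.0300 = 0.3600 m
sum ≈ 0.1250+0.2500+1.0000+0.3600 ≈ 1.7350 m = S ✓

v_R_max = 1/2 m/s = 0.5000 m/s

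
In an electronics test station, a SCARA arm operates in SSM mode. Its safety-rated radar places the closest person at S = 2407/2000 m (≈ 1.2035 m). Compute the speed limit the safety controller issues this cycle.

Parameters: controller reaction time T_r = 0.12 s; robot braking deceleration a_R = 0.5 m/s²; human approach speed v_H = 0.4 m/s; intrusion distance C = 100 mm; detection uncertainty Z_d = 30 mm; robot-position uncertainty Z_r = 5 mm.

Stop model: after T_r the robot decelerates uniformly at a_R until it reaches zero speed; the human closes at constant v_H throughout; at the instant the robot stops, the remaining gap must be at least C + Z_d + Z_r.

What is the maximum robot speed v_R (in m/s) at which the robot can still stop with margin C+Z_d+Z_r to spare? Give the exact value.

v_R_max = 13/20 m/s = 0.6500 m/s

quadratic (1)·v² + (23/25)·v + (-2041/2000) = 0
  disc = (23/25)² − 4·(1)·(-2041/2000) = 12321/2500 ; √disc = 111/50
  v_R = (−(23/25) + 111/50) / (2·(1)) = 13/20 m/s
check:
braking lasts T_s = (13/20)/(1/2) = 1.3000 s
reaction-phase robot travel = 0.6500·0.1200 = 0.0780 m
robot covers 0.6500·1.3000 − ½·0.5000·1.3000² = 0.4225 m while stopping
human closes 0.4000·1.4200 = 0.5680 m
C+Z_d+Z_r = 0.1000+0.0300+0.0050 = 0.1350 m
sum ≈ 0.0780+0.4225+0.5680+0.1350 ≈ 1.2035 m = S ✓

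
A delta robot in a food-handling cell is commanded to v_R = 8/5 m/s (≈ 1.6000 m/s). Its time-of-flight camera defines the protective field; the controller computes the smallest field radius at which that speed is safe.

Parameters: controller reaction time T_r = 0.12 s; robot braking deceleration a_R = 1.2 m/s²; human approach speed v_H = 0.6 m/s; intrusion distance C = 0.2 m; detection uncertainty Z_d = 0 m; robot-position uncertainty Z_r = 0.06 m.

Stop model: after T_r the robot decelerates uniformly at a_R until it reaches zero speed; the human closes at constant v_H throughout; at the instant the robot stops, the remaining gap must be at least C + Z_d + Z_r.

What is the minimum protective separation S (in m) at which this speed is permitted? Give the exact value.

braking lasts T_s = (8/5)/(6/5) = 1.3333 s
reaction-phase robot travel = 1.6000·0.1200 = 0.1920 m
braking distance = 1.6000²/(2·1.2000) = 1.0667 m
human closes 0.6000·1.4533 = 0.8720 m
margins: 0.2000+0.0000+0.0600 = 0.2600 m
S_min ≈ 0.1920+1.0667+0.8720+0.2600  ⇒  S_min = 1793/750 m

S_min = 1793/750 m = 2.3907 m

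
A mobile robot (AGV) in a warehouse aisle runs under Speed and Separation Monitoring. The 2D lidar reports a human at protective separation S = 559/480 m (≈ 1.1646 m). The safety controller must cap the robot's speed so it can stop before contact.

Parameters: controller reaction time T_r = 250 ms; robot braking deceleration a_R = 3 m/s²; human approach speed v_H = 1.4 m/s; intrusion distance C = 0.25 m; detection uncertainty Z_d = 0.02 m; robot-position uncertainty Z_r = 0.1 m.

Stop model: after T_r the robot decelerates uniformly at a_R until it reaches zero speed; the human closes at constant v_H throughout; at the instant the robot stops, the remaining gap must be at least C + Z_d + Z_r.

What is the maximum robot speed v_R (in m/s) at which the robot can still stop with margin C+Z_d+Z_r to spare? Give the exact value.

v_R_max = 11/20 m/s = 0.5500 m/s

quadratic (1/6)·v² + (43/60)·v + (-1067/2400) = 0
  disc = (43/60)² − 4·(1/6)·(-1067/2400) = 81/100 ; √disc = 9/10
  v_R = (−(43/60) + 9/10) / (2·(1/6)) = 11/20 m/s
check:
braking lasts T_s = (11/20)/3 = 0.1833 s
robot covers v_R·T_r = 0.5500·0.2500 = 0.1375 m before braking
robot under decel: 0.5500²/(2·3.0000) = 0.0504 m
person approaches 1.4000·(0.2500+0.1833) = 0.6067 m
residual clearance needed = 0.2500+0.0200+0.1000 = 0.3700 m
sum ≈ 0.1375+0.0504+0.6067+0.3700 ≈ 1.1646 m = S ✓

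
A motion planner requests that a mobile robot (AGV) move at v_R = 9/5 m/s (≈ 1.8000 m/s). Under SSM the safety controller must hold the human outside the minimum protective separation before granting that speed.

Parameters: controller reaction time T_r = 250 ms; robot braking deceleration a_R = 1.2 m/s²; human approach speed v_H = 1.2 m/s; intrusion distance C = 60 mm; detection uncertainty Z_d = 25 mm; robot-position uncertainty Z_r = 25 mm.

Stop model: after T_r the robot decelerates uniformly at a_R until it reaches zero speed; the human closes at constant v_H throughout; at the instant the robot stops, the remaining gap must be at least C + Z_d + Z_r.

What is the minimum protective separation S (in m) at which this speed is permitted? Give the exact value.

S_min = 401/100 m = 4.0100 m

T_s = v_R/a_R = (9/5)/(6/5) = 1.5000 s
reaction-phase robot travel = 1.8000·0.2500 = 0.4500 m
braking distance = 1.8000²/(2·1.2000) = 1.3500 m
human closes 1.2000·1.7500 = 2.1000 m
residual clearance needed = 0.0600+0.0250+0.0250 = 0.1100 m
S_min ≈ 0.4500+1.3500+2.1000+0.1100  ⇒  S_min = 401/100 m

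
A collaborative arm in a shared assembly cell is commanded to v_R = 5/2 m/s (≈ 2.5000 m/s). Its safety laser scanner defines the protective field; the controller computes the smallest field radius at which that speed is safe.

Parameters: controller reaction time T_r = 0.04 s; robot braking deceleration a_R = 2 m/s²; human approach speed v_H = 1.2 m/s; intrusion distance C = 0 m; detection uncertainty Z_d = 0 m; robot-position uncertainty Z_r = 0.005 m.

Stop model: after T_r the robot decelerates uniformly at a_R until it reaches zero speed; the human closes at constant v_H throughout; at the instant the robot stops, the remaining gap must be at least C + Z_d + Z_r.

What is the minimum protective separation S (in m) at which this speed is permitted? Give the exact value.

S_min = 6431/2000 m = 3.2155 m

braking lasts T_s = (5/2)/2 = 1.2500 s
robot covers v_R·T_r = 2.5000·0.0400 = 0.1000 m before braking
robot under decel: 2.5000²/(2·2.0000) = 1.5625 m
person approaches 1.2000·(0.0400+1.2500) = 1.5480 m
margins: 0.0000+0.0000+0.0050 = 0.0050 m
S_min ≈ 0.1000+1.5625+1.5480+0.0050  ⇒  S_min = 6431/2000 m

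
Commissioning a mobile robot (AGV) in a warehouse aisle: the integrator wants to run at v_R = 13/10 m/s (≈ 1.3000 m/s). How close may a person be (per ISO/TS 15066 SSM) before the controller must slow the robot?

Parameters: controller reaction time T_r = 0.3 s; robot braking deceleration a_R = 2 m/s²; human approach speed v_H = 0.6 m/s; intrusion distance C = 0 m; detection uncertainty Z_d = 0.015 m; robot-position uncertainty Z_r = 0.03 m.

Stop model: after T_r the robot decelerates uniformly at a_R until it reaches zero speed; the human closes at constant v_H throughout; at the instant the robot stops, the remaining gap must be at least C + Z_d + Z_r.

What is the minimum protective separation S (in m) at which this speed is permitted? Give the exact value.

stop time T_s = (13/10)/2 = 0.6500 s
robot in T_r: 1.3000·0.3000 = 0.3900 m
robot under decel: 1.3000²/(2·2.0000) = 0.4225 m
person approaches 0.6000·(0.3000+0.6500) = 0.5700 m
C+Z_d+Z_r = 0.0000+0.0150+0.0300 = 0.0450 m
S_min ≈ 0.3900+0.4225+0.5700+0.0450  ⇒  S_min = 571/400 m

S_min = 571/400 m = 1.4275 m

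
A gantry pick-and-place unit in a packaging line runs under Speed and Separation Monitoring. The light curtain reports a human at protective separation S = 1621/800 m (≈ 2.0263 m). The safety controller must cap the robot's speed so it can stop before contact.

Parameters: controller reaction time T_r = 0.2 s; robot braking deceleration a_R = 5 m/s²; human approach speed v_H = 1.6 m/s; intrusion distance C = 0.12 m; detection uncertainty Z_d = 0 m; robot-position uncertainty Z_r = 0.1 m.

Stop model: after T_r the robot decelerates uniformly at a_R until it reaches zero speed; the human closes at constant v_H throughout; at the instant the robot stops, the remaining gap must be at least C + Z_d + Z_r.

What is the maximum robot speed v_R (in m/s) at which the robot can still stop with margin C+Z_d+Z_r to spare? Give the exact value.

v_R_max = 41/20 m/s = 2.0500 m/s

collect terms ⇒ (1/10)·v_R² + (13/25)·v_R + (-1189/800) = 0
  disc = (13/25)² − 4·(1/10)·(-1189/800) = 8649/10000 ; √disc = 93/100
  v_R = (−(13/25) + 93/100) / (2·(1/10)) = 41/20 m/s
check:
T_s = v_R/a_R = (41/20)/5 = 0.4100 s
robot covers v_R·T_r = 2.0500·0.2000 = 0.4100 m before braking
robot under decel: 2.0500²/(2·5.0000) = 0.4203 m
human closes 1.6000·0.6100 = 0.9760 m
residual clearance needed = 0.1200+0.0000+0.1000 = 0.2200 m
sum ≈ 0.4100+0.4203+0.9760+0.2200 ≈ 2.0263 m = S ✓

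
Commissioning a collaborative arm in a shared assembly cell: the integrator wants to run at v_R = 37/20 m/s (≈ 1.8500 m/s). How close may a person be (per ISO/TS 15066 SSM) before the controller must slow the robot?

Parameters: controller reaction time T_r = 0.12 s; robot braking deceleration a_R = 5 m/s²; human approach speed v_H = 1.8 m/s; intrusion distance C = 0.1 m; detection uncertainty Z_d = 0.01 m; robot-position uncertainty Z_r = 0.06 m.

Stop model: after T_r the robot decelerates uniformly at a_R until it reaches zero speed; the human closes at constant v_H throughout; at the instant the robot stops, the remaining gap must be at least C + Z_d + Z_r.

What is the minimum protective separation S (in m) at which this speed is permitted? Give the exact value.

stop time T_s = (37/20)/5 = 0.3700 s
robot in T_r: 1.8500·0.1200 = 0.2220 m
braking distance = 1.8500²/(2·5.0000) = 0.3422 m
human over T_r+T_s: 1.8000·(0.1200+0.3700) = 0.8820 m
C+Z_d+Z_r = 0.1000+0.0100+0.0600 = 0.1700 m
S_min ≈ 0.2220+0.3422+0.8820+0.1700  ⇒  S_min = 1293/800 m

S_min = 1293/800 m = 1.6162 m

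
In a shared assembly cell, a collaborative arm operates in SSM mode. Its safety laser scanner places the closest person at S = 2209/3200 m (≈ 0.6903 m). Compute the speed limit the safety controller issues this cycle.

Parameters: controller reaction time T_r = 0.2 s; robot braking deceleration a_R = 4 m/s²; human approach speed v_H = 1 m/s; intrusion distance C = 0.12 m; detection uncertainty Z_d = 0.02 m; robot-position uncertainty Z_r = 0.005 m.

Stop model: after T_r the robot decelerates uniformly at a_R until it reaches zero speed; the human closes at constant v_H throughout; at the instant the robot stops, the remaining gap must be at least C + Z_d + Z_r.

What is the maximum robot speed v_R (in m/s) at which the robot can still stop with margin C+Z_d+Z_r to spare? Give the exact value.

quadratic (1/8)·v² + (9/20)·v + (-221/640) = 0
  disc = (9/20)² − 4·(1/8)·(-221/640) = 2401/6400 ; √disc = 49/80
  v_R = (−(9/20) + 49/80) / (2·(1/8)) = 13/20 m/s
check:
braking lasts T_s = (13/20)/4 = 0.1625 s
robot covers v_R·T_r = 0.6500·0.2000 = 0.1300 m before braking
robot covers 0.6500·0.1625 − ½·4.0000·0.1625² = 0.0528 m while stopping
human over T_r+T_s: 1.0000·(0.2000+0.1625) = 0.3625 m
margins: 0.1200+0.0200+0.0050 = 0.1450 m
sum ≈ 0.1300+0.0528+0.3625+0.1450 ≈ 0.6903 m = S ✓

v_R_max = 13/20 m/s = 0.6500 m/s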